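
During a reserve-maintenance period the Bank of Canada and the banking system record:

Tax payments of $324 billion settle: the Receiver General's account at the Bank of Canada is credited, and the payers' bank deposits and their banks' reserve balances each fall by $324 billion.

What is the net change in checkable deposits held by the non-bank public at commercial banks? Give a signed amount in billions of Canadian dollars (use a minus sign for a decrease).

-$324 billion

Bank of Canada balance sheet:
  Assets:      no change
  Liabilities: Bank reserves −$324B, Government deposits +$324B
Commercial banking system:
  Assets:      Reserves at CB −$324B
  Liabilities: Checkable deposits −$324B
So the change in checkable deposits held by the non-bank public at commercial banks is -$324 billion.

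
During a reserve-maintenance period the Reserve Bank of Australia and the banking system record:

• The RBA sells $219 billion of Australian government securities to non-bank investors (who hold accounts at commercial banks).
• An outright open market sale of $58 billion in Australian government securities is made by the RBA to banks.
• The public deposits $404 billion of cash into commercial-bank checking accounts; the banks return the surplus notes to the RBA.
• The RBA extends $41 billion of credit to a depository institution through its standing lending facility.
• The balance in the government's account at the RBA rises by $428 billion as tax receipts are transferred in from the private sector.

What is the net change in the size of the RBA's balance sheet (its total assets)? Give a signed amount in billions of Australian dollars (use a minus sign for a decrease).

RBA balance sheet:
  Assets:      Securities −$277B, Loans to banks +$41B
  Liabilities: Bank reserves −$260B, Currency in circulation −$404B, Government deposits +$428B
Change in total RBA assets = -$236 billion.

-$236 billion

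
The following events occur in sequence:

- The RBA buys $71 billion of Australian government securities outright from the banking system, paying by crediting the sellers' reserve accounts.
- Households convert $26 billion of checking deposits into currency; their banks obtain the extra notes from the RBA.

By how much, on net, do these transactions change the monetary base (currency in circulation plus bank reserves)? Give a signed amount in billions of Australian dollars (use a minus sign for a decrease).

+$71 billion

OMO purchase (from banks) $71 billion: RBA balance sheet expands → +$71B.
Currency withdrawal $26 billion: just a shift between currency and reserves — both are base money → 0.
Net: 71 + 0 = +$71 billion.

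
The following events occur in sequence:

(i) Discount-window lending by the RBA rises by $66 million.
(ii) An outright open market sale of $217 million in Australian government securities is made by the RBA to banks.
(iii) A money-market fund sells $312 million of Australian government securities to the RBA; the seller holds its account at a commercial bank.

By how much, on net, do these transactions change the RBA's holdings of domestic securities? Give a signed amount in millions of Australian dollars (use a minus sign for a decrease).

+$95 million

Discount-window loan $66 million: the RBA's securities portfolio is untouched → 0.
OMO sale (to banks) $217 million: securities removed from the RBA's portfolio → −$217M.
Asset purchase (from non-banks) $312 million: securities added to the RBA's portfolio → +$312M.
Net: 0 − 217 + 312 = +$95 million.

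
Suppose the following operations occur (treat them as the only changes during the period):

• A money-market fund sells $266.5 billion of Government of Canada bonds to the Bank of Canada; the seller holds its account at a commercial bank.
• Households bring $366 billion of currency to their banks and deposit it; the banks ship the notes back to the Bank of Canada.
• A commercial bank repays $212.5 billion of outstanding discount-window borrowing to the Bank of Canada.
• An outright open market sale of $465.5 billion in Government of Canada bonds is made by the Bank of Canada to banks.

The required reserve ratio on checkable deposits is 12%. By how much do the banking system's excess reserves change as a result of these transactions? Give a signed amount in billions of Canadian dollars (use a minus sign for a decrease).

-$121.4 billion

Asset purchase (from non-banks) $266.5 billion: reserves +$266.5B, deposits +$266.5B.
Currency deposit $366 billion: reserves +$366B, deposits +$366B.
Discount-window repayment $212.5 billion: reserves −$212.5B, deposits 0.
OMO sale (to banks) $465.5 billion: reserves −$465.5B, deposits 0.
Totals: Δreserves = −$45.5B, Δdeposits = +$632.5B.
Δrequired reserves = 12% × +$632.5B = +$75.9B.
Δexcess reserves = Δreserves − Δrequired = −$45.5B − (+$75.9B) = -$121.4 billion.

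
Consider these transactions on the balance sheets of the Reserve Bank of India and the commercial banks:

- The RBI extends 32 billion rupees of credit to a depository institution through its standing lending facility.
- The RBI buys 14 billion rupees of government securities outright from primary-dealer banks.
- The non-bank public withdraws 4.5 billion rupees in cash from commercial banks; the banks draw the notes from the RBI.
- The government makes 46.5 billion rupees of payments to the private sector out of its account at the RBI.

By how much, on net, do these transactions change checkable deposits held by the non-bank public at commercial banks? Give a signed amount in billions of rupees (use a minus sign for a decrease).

Discount-window loan 32 billion rupees: the counterparty is a bank, so public deposits are unchanged → 0.
OMO purchase (from banks) 14 billion rupees: the counterparty is a bank, so public deposits are unchanged → 0.
Currency withdrawal 4.5 billion rupees: non-bank counterparties' bank balances fall → −4.5B.
Government spending 46.5 billion rupees: non-bank counterparties' bank balances rise → +46.5B.
Net: 0 + 0 − 4.5 + 46.5 = +42 billion.

+42 billion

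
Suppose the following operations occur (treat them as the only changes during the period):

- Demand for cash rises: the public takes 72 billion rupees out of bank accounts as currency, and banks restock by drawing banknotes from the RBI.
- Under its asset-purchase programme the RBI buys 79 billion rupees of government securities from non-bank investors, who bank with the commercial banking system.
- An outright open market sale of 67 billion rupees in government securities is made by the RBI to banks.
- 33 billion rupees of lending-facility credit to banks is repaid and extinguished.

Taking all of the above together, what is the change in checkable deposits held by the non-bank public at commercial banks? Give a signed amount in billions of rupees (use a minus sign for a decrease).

RBI balance sheet:
  Assets:      Securities +12B, Loans to banks −33B
  Liabilities: Bank reserves −93B, Currency in circulation +72B
Commercial banking system:
  Assets:      Reserves at CB −93B, Securities +67B
  Liabilities: Checkable deposits +7B, Borrowings from CB −33B
So the change in checkable deposits held by the non-bank public at commercial banks is +7 billion.

+7 billion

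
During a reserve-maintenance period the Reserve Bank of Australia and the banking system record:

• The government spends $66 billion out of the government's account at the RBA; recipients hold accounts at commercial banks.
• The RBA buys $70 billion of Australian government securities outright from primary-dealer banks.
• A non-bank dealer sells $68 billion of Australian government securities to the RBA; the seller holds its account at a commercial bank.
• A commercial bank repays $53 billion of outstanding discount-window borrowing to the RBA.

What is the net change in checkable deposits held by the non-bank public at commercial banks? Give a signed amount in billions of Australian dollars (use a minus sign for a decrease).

Government spending $66 billion: non-bank counterparties' bank balances rise → +$66B.
OMO purchase (from banks) $70 billion: the counterparty is a bank, so public deposits are unchanged → 0.
Asset purchase (from non-banks) $68 billion: non-bank counterparties' bank balances rise → +$68B.
Discount-window repayment $53 billion: the counterparty is a bank, so public deposits are unchanged → 0.
Net: 66 + 0 + 68 + 0 = +$134 billion.

+$134 billion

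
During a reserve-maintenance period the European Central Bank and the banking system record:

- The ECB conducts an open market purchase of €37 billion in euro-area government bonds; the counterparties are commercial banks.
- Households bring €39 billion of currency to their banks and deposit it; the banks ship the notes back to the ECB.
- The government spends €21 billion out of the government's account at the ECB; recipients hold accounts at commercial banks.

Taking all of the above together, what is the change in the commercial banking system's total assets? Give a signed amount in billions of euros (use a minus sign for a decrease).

ECB balance sheet:
  Assets:      Securities +€37B
  Liabilities: Bank reserves +€97B, Currency in circulation −€39B, Government deposits −€21B
Commercial banking system:
  Assets:      Reserves at CB +€97B, Securities −€37B
  Liabilities: Checkable deposits +€60B
Change in total bank assets = +€60 billion.

+€60 billion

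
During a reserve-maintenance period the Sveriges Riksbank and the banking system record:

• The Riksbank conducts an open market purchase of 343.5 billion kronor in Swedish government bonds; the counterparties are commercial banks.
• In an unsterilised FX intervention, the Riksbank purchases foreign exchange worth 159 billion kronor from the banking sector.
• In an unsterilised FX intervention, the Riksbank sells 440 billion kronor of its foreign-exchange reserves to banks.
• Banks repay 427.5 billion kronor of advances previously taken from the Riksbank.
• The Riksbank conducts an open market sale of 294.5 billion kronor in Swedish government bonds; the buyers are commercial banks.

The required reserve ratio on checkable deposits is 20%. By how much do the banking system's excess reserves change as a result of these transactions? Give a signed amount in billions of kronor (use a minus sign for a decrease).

OMO purchase (from banks) 343.5 billion kronor: reserves +343.5B, deposits 0.
FX purchase 159 billion kronor: reserves +159B, deposits 0.
FX sale 440 billion kronor: reserves −440B, deposits 0.
Discount-window repayment 427.5 billion kronor: reserves −427.5B, deposits 0.
OMO sale (to banks) 294.5 billion kronor: reserves −294.5B, deposits 0.
Totals: Δreserves = −659.5B, Δdeposits = 0.
Δrequired reserves = 20% × 0 = 0.
Δexcess reserves = Δreserves − Δrequired = −659.5B − (0) = -659.5 billion.

-659.5 billion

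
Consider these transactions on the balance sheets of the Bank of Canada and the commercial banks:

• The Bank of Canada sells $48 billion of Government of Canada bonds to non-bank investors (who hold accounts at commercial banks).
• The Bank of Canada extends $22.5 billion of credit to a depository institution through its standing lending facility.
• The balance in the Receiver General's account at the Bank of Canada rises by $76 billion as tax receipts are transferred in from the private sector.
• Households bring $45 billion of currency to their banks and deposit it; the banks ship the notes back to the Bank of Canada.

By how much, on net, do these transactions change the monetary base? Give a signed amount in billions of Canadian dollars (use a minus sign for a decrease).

-$101.5 billion

Bank of Canada balance sheet:
  Assets:      Securities −$48B, Loans to banks +$22.5B
  Liabilities: Bank reserves −$56.5B, Currency in circulation −$45B, Government deposits +$76B
Commercial banking system:
  Assets:      Reserves at CB −$56.5B
  Liabilities: Checkable deposits −$79B, Borrowings from CB +$22.5B
Monetary base = currency + reserves: −$45B + (−$56.5B) = -$101.5 billion.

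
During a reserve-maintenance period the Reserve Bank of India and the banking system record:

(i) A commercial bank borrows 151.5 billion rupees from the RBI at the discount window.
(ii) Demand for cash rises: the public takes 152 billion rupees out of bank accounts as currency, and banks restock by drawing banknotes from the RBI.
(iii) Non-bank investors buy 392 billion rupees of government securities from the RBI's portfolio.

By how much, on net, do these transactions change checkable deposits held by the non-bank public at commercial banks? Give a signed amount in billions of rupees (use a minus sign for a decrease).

-544 billion

RBI balance sheet:
  Assets:      Securities −392B, Loans to banks +151.5B
  Liabilities: Bank reserves −392.5B, Currency in circulation +152B
Commercial banking system:
  Assets:      Reserves at CB −392.5B
  Liabilities: Checkable deposits −544B, Borrowings from CB +151.5B
So the change in checkable deposits held by the non-bank public at commercial banks is -544 billion.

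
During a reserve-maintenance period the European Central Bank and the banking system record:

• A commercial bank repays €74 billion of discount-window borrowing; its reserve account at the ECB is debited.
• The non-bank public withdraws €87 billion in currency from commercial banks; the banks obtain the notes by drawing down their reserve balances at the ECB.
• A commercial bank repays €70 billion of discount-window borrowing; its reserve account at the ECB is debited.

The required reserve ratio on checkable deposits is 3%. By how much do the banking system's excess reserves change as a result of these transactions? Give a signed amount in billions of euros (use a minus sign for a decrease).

Discount-window repayment €74 billion: reserves −€74B, deposits 0.
Currency withdrawal €87 billion: reserves −€87B, deposits −€87B.
Discount-window repayment €70 billion: reserves −€70B, deposits 0.
Totals: Δreserves = −€231B, Δdeposits = −€87B.
Δrequired reserves = 3% × −€87B = −€2.61B.
Δexcess reserves = Δreserves − Δrequired = −€231B − (−€2.61B) = -€228.39 billion.

-€228.39 billion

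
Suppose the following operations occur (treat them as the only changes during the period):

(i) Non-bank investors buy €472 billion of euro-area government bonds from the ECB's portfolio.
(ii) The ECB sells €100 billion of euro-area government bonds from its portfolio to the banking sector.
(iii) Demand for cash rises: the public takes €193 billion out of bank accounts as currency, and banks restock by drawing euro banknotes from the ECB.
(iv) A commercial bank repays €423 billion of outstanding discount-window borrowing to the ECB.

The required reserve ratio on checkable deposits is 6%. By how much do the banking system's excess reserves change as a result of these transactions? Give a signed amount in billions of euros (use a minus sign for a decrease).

Asset sale (to non-banks) €472 billion: reserves −€472B, deposits −€472B.
OMO sale (to banks) €100 billion: reserves −€100B, deposits 0.
Currency withdrawal €193 billion: reserves −€193B, deposits −€193B.
Discount-window repayment €423 billion: reserves −€423B, deposits 0.
Totals: Δreserves = −€1188B, Δdeposits = −€665B.
Δrequired reserves = 6% × −€665B = −€39.9B.
Δexcess reserves = Δreserves − Δrequired = −€1188B − (−€39.9B) = -€1148.1 billion.

-€1148.1 billion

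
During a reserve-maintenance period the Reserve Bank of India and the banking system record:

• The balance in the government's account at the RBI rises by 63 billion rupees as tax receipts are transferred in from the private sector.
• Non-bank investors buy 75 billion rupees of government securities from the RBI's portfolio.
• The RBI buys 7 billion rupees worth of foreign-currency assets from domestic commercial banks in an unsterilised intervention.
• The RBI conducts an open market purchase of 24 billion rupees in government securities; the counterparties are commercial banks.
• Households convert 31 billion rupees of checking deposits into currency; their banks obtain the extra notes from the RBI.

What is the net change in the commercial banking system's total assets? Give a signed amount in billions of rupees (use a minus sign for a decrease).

-169 billion

Government account inflow 63 billion rupees: bank balance sheets shrink → −63B.
Asset sale (to non-banks) 75 billion rupees: bank balance sheets shrink → −75B.
FX purchase 7 billion rupees: just an asset swap on bank balance sheets → 0.
OMO purchase (from banks) 24 billion rupees: just an asset swap on bank balance sheets → 0.
Currency withdrawal 31 billion rupees: bank balance sheets shrink → −31B.
Net: −63 − 75 + 0 + 0 − 31 = -169 billion.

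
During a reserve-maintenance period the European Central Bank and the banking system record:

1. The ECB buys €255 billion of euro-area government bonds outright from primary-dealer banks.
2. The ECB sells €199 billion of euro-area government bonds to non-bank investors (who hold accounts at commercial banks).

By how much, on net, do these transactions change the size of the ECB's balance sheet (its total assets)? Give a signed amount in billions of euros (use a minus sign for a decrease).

+€56 billion

ECB balance sheet:
  Assets:      Securities +€56B
  Liabilities: Bank reserves +€56B
Change in total ECB assets = +€56 billion.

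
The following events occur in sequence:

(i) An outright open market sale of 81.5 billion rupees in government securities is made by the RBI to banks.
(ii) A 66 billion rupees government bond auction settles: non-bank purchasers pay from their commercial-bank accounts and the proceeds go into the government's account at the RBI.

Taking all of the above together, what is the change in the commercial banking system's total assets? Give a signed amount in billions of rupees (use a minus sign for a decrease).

-66 billion

OMO sale (to banks) 81.5 billion rupees: just an asset swap on bank balance sheets → 0.
Government account inflow 66 billion rupees: bank balance sheets shrink → −66B.
Net: 0 − 66 = -66 billion.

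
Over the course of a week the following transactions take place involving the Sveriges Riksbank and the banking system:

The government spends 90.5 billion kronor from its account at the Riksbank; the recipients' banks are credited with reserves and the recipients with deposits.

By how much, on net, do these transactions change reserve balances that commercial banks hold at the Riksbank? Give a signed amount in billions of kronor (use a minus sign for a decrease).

Government spending 90.5 billion kronor: government payments flow into bank reserve accounts → +90.5B.

+90.5 billion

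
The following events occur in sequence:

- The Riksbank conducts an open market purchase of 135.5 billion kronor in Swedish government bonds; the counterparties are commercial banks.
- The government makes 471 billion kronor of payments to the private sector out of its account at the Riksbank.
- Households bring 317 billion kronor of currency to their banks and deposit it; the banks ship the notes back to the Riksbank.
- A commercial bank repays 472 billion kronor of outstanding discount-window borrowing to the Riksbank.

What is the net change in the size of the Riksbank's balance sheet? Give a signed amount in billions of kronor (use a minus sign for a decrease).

OMO purchase (from banks) 135.5 billion kronor: a Riksbank asset is acquired → +135.5B.
Government spending 471 billion kronor: only the composition of liabilities changes → 0.
Currency deposit 317 billion kronor: only the composition of liabilities changes → 0.
Discount-window repayment 472 billion kronor: a Riksbank asset is shed → −472B.
Net: 135.5 + 0 + 0 − 472 = -336.5 billion.

-336.5 billion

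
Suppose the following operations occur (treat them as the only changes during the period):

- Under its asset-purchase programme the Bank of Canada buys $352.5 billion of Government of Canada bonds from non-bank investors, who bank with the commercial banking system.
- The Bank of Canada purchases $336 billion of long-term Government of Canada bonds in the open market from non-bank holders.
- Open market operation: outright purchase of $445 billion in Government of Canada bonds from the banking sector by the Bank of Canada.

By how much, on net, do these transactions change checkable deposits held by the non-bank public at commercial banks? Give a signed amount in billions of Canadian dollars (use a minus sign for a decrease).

Asset purchase (from non-banks) $352.5 billion: non-bank counterparties' bank balances rise → +$352.5B.
Asset purchase (from non-banks) $336 billion: non-bank counterparties' bank balances rise → +$336B.
OMO purchase (from banks) $445 billion: the counterparty is a bank, so public deposits are unchanged → 0.
Net: 352.5 + 336 + 0 = +$688.5 billion.

+$688.5 billion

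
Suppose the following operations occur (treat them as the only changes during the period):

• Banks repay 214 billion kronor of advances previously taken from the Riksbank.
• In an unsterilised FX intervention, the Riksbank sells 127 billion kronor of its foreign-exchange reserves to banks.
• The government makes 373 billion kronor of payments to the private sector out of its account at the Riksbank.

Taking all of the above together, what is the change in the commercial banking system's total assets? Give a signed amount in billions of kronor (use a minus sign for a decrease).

Riksbank balance sheet:
  Assets:      Loans to banks −214B, Foreign assets −127B
  Liabilities: Bank reserves +32B, Government deposits −373B
Commercial banking system:
  Assets:      Reserves at CB +32B, Foreign assets +127B
  Liabilities: Checkable deposits +373B, Borrowings from CB −214B
Change in total bank assets = +159 billion.

+159 billion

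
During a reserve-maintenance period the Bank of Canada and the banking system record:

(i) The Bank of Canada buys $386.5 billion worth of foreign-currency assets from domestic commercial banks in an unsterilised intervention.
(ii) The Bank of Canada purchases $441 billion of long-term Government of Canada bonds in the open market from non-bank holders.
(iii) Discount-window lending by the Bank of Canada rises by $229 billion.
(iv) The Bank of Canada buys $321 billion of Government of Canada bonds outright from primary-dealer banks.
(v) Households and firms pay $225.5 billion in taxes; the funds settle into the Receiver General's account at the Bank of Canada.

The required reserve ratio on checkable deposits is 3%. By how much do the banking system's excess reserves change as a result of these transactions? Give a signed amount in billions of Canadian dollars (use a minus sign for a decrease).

+$1145.535 billion

FX purchase $386.5 billion: reserves +$386.5B, deposits 0.
Asset purchase (from non-banks) $441 billion: reserves +$441B, deposits +$441B.
Discount-window loan $229 billion: reserves +$229B, deposits 0.
OMO purchase (from banks) $321 billion: reserves +$321B, deposits 0.
Government account inflow $225.5 billion: reserves −$225.5B, deposits −$225.5B.
Totals: Δreserves = +$1152B, Δdeposits = +$215.5B.
Δrequired reserves = 3% × +$215.5B = +$6.465B.
Δexcess reserves = Δreserves − Δrequired = +$1152B − (+$6.465B) = +$1145.535 billion.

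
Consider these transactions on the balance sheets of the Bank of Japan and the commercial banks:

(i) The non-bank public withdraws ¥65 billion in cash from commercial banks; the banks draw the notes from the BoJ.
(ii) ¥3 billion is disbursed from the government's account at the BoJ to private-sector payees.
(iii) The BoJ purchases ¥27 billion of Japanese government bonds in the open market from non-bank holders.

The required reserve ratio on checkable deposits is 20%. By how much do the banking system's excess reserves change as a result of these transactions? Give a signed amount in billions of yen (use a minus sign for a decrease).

Currency withdrawal ¥65 billion: reserves −¥65B, deposits −¥65B.
Government spending ¥3 billion: reserves +¥3B, deposits +¥3B.
Asset purchase (from non-banks) ¥27 billion: reserves +¥27B, deposits +¥27B.
Totals: Δreserves = −¥35B, Δdeposits = −¥35B.
Δrequired reserves = 20% × −¥35B = −¥7B.
Δexcess reserves = Δreserves − Δrequired = −¥35B − (−¥7B) = -¥28 billion.

-¥28 billion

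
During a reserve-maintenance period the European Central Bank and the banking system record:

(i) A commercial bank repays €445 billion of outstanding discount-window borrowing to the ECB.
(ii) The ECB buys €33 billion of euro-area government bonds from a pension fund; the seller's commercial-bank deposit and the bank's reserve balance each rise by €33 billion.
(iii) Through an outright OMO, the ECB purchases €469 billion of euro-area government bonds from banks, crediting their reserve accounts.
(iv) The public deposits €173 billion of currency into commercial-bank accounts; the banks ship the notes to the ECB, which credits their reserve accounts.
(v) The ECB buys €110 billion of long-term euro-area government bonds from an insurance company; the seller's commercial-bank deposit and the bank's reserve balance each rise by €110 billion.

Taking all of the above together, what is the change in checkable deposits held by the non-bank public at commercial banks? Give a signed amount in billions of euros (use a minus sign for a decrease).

+€316 billion

ECB balance sheet:
  Assets:      Securities +€612B, Loans to banks −€445B
  Liabilities: Bank reserves +€340B, Currency in circulation −€173B
Commercial banking system:
  Assets:      Reserves at CB +€340B, Securities −€469B
  Liabilities: Checkable deposits +€316B, Borrowings from CB −€445B
So the change in checkable deposits held by the non-bank public at commercial banks is +€316 billion.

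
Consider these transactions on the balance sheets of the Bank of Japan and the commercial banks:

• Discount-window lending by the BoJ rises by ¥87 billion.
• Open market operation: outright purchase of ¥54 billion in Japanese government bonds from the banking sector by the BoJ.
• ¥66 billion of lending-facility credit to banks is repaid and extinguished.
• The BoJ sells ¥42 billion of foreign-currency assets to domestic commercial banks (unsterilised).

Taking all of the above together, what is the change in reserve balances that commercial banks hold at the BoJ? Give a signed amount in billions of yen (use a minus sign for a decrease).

+¥33 billion

Discount-window loan ¥87 billion: the loan is credited to the bank's reserve account → +¥87B.
OMO purchase (from banks) ¥54 billion: the BoJ pays by crediting reserve accounts → +¥54B.
Discount-window repayment ¥66 billion: repayment is debited from reserves → −¥66B.
FX sale ¥42 billion: the buying banks pay out of their reserve balances → −¥42B.
Net: 87 + 54 − 66 − 42 = +¥33 billion.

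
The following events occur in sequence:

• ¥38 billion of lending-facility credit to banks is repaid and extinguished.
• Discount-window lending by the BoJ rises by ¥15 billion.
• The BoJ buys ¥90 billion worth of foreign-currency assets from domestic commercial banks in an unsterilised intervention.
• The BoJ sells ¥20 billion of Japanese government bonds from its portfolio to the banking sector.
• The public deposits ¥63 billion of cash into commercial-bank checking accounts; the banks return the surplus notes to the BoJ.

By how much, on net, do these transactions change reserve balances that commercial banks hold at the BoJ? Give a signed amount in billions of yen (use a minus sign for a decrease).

BoJ balance sheet:
  Assets:      Securities −¥20B, Loans to banks −¥23B, Foreign assets +¥90B
  Liabilities: Bank reserves +¥110B, Currency in circulation −¥63B
So the change in reserve balances that commercial banks hold at the BoJ is +¥110 billion.

+¥110 billion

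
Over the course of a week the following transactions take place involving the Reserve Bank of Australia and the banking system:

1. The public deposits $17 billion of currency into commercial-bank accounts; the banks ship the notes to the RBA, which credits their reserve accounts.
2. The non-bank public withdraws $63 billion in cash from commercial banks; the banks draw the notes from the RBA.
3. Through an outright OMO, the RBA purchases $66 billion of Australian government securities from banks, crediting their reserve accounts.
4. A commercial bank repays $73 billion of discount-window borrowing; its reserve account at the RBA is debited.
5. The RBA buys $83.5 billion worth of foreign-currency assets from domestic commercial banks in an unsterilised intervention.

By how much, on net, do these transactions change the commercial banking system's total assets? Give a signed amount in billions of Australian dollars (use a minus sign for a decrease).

-$119 billion

RBA balance sheet:
  Assets:      Securities +$66B, Loans to banks −$73B, Foreign assets +$83.5B
  Liabilities: Bank reserves +$30.5B, Currency in circulation +$46B
Commercial banking system:
  Assets:      Reserves at CB +$30.5B, Securities −$66B, Foreign assets −$83.5B
  Liabilities: Checkable deposits −$46B, Borrowings from CB −$73B
Change in total bank assets = -$119 billion.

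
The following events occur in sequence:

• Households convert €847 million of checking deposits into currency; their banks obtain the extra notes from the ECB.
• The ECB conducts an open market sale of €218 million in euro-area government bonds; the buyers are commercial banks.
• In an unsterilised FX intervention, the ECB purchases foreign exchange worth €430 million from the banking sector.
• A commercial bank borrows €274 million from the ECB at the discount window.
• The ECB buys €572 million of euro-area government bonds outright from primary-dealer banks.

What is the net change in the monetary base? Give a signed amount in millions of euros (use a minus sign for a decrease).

ECB balance sheet:
  Assets:      Securities +€354M, Loans to banks +€274M, Foreign assets +€430M
  Liabilities: Bank reserves +€211M, Currency in circulation +€847M
Monetary base = currency + reserves: +€847M + (+€211M) = +€1058 million.

+€1058 million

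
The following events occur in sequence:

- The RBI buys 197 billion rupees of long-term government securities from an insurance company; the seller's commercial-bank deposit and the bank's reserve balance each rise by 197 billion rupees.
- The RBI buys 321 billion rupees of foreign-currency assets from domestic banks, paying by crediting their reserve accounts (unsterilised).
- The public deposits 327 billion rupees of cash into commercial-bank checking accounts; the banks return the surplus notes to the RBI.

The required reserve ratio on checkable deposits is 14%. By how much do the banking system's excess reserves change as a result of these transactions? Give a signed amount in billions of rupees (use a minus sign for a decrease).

+771.64 billion

Asset purchase (from non-banks) 197 billion rupees: reserves +197B, deposits +197B.
FX purchase 321 billion rupees: reserves +321B, deposits 0.
Currency deposit 327 billion rupees: reserves +327B, deposits +327B.
Totals: Δreserves = +845B, Δdeposits = +524B.
Δrequired reserves = 14% × +524B = +73.36B.
Δexcess reserves = Δreserves − Δrequired = +845B − (+73.36B) = +771.64 billion.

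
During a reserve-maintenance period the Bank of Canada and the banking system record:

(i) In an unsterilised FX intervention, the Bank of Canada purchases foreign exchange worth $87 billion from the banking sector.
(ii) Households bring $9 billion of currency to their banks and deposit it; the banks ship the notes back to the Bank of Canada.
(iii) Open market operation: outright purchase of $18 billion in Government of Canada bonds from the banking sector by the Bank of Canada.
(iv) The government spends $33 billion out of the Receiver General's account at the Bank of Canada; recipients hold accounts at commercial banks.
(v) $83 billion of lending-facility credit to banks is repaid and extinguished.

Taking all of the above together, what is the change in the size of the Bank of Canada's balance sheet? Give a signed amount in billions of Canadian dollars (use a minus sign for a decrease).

+$22 billion

FX purchase $87 billion: a Bank of Canada asset is acquired → +$87B.
Currency deposit $9 billion: only the composition of liabilities changes → 0.
OMO purchase (from banks) $18 billion: a Bank of Canada asset is acquired → +$18B.
Government spending $33 billion: only the composition of liabilities changes → 0.
Discount-window repayment $83 billion: a Bank of Canada asset is shed → −$83B.
Net: 87 + 0 + 18 + 0 − 83 = +$22 billion.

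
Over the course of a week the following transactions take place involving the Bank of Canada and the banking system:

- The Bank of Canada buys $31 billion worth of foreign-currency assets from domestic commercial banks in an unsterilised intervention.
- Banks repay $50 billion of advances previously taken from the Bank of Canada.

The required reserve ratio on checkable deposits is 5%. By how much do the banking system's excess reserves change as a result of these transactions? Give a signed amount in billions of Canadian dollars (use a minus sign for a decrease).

FX purchase $31 billion: reserves +$31B, deposits 0.
Discount-window repayment $50 billion: reserves −$50B, deposits 0.
Totals: Δreserves = −$19B, Δdeposits = 0.
Δrequired reserves = 5% × 0 = 0.
Δexcess reserves = Δreserves − Δrequired = −$19B − (0) = -$19 billion.

-$19 billion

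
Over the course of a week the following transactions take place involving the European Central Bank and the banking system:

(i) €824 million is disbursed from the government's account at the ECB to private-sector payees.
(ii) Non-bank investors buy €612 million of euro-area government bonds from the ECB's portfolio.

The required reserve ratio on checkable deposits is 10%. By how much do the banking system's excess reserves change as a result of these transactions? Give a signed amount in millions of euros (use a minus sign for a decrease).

+€190.8 million

Government spending €824 million: reserves +€824M, deposits +€824M.
Asset sale (to non-banks) €612 million: reserves −€612M, deposits −€612M.
Totals: Δreserves = +€212M, Δdeposits = +€212M.
Δrequired reserves = 10% × +€212M = +€21.2M.
Δexcess reserves = Δreserves − Δrequired = +€212M − (+€21.2M) = +€190.8 million.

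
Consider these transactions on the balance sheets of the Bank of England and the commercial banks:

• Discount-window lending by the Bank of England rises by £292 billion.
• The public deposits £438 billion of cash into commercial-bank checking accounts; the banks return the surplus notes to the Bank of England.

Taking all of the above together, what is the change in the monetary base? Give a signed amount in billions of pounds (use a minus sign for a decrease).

+£292 billion

Discount-window loan £292 billion: Bank of England balance sheet expands → +£292B.
Currency deposit £438 billion: just a shift between currency and reserves — both are base money → 0.
Net: 292 + 0 = +£292 billion.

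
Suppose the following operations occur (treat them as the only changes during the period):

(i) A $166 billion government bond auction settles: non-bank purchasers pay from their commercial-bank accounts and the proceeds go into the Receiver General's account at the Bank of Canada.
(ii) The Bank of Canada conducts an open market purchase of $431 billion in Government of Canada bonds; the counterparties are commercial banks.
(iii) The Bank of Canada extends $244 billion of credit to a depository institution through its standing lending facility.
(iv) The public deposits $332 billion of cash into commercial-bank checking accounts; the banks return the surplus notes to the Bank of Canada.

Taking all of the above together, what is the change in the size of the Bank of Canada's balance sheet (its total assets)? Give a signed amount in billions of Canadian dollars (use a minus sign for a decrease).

Bank of Canada balance sheet:
  Assets:      Securities +$431B, Loans to banks +$244B
  Liabilities: Bank reserves +$841B, Currency in circulation −$332B, Government deposits +$166B
Change in total Bank of Canada assets = +$675 billion.

+$675 billion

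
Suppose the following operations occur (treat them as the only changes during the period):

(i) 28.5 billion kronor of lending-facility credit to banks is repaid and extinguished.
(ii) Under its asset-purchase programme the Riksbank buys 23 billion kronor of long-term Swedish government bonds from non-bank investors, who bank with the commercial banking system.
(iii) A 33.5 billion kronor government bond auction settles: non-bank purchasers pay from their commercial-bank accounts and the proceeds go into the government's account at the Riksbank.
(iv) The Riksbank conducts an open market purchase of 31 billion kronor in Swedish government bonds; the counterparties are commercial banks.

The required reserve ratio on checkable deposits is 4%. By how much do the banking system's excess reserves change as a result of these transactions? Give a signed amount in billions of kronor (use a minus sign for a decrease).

-7.58 billion

Discount-window repayment 28.5 billion kronor: reserves −28.5B, deposits 0.
Asset purchase (from non-banks) 23 billion kronor: reserves +23B, deposits +23B.
Government account inflow 33.5 billion kronor: reserves −33.5B, deposits −33.5B.
OMO purchase (from banks) 31 billion kronor: reserves +31B, deposits 0.
Totals: Δreserves = −8B, Δdeposits = −10.5B.
Δrequired reserves = 4% × −10.5B = −0.42B.
Δexcess reserves = Δreserves − Δrequired = −8B − (−0.42B) = -7.58 billion.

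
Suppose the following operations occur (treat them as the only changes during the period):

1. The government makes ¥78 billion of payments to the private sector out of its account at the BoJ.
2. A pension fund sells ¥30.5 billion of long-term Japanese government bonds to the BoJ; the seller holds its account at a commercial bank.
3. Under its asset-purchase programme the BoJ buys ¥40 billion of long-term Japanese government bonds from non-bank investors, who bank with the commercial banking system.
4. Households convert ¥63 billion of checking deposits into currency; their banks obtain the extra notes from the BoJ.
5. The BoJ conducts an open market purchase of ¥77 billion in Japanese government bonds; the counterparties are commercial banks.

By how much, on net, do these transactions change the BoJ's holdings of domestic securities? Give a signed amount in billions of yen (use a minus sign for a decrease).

BoJ balance sheet:
  Assets:      Securities +¥147.5B
  Liabilities: Bank reserves +¥162.5B, Currency in circulation +¥63B, Government deposits −¥78B
So the change in the BoJ's holdings of domestic securities is +¥147.5 billion.

+¥147.5 billion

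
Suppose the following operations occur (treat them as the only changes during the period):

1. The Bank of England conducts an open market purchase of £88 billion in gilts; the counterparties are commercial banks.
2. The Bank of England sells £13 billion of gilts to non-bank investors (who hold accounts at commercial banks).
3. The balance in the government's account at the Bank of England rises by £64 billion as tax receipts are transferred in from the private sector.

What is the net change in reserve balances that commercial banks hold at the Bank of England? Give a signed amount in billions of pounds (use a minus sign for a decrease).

+£11 billion

OMO purchase (from banks) £88 billion: the Bank of England pays by crediting reserve accounts → +£88B.
Asset sale (to non-banks) £13 billion: the non-bank buyers' banks settle from reserves → −£13B.
Government account inflow £64 billion: funds move from bank reserves into the government account → −£64B.
Net: 88 − 13 − 64 = +£11 billion.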